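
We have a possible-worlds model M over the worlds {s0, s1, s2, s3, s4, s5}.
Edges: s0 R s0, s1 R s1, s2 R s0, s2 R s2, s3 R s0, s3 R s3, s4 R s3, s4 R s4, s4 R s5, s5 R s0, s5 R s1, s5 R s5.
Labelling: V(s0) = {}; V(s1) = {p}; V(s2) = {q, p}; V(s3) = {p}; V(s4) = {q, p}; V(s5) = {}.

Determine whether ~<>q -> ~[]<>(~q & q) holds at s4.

Recall that []ψ holds at a world iff ψ holds at every accessible world, and <>ψ holds iff ψ holds at some accessible world.
At s4: ~<>q is false, ~[]<>(~q & q) is true, so ~<>q -> ~[]<>(~q & q) is true.
  At s4: <>q is true, so ~<>q is false.
    At s4: <>q requires q at some successor in {s3, s4, s5}.
      q holds at s4, so <>q is true at s4.
  At s4: []<>(~q & q) is false, so ~[]<>(~q & q) is true.
    At s4: []<>(~q & q) requires <>(~q & q) at every successor {s3, s4, s5}.
      <>(~q & q) fails at s3, so []<>(~q & q) is false at s4.

Yes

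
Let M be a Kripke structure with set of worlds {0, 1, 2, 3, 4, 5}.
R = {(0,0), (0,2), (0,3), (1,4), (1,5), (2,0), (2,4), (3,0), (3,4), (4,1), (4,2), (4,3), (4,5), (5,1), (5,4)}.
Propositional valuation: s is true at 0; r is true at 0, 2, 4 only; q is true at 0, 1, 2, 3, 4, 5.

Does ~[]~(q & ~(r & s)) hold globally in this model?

Recall that []ψ holds at a world iff ψ holds at every accessible world, and <>ψ holds iff ψ holds at some accessible world.
Let φ = ~[]~(q & ~(r & s)). Evaluate φ at each world:
  0 (successors {0, 2, 3}): φ is true.
  1 (successors {4, 5}): φ is true.
  2 (successors {0, 4}): φ is true.
  3 (successors {0, 4}): φ is true.
  4 (successors {1, 2, 3, 5}): φ is true.
  5 (successors {1, 4}): φ is true.
For instance, at 2:
  At 2: []~(q & ~(r & s)) is false, so ~[]~(q & ~(r & s)) is true.
    At 2: []~(q & ~(r & s)) requires ~(q & ~(r & s)) at every successor {0, 4}.
      ~(q & ~(r & s)) fails at 4, so []~(q & ~(r & s)) is false at 2.

Yes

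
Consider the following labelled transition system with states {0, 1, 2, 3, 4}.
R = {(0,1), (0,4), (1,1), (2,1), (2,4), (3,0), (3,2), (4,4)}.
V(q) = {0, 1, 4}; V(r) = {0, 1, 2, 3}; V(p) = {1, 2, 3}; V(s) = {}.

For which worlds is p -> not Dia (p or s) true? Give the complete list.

0, 4

Let φ = p -> not Dia (p or s). Evaluate φ at each world:
  0 (successors {1, 4}): φ is true.
  1 (successors {1}): φ is false.
  2 (successors {1, 4}): φ is false.
  3 (successors {0, 2}): φ is false.
  4 (successors {4}): φ is true.
For instance, at 3:
  At 3: p is true, not Dia (p or s) is false, so p -> not Dia (p or s) is false.
    At 3: Dia (p or s) is true, so not Dia (p or s) is false.
      At 3: Dia (p or s) requires p or s at some successor in {0, 2}.
        p or s holds at 2, so Dia (p or s) is true at 3.
Satisfying worlds: {0, 4}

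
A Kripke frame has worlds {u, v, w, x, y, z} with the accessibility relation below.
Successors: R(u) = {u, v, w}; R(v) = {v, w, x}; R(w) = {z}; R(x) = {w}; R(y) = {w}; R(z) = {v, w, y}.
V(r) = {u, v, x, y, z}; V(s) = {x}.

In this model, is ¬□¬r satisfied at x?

At x: □¬r is true, so ¬□¬r is false.
  At x: □¬r requires ¬r at every successor {w}.
    At w: ¬r is true.
  So □¬r is true at x.

No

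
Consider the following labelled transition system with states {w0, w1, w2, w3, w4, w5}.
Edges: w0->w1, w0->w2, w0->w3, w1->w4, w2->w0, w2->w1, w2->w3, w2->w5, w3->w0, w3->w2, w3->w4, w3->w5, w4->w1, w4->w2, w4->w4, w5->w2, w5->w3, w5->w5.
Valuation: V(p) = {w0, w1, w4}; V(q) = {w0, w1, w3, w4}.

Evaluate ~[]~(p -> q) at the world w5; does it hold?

Recall that []ψ holds at a world iff ψ holds at every accessible world, and <>ψ holds iff ψ holds at some accessible world.
At w5: []~(p -> q) is false, so ~[]~(p -> q) is true.
  At w5: []~(p -> q) requires ~(p -> q) at every successor {w2, w3, w5}.
    ~(p -> q) fails at w2, so []~(p -> q) is false at w5.

Yes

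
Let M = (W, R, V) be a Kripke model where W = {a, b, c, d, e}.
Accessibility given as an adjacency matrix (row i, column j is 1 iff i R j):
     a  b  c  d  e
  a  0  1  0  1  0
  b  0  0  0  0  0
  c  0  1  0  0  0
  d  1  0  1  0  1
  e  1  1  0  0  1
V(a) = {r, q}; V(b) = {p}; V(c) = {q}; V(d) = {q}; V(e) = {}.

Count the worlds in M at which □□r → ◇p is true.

Recall that □ψ holds at a world iff ψ holds at every accessible world, and ◇ψ holds iff ψ holds at some accessible world.
Let φ = □□r → ◇p. Evaluate φ at each world:
  a (successors {b, d}): φ is true.
  b (successors ∅): φ is false.
  c (successors {b}): φ is true.
  d (successors {a, c, e}): φ is true.
  e (successors {a, b, e}): φ is true.
For instance, at d:
  At d: □□r is false, ◇p is false, so □□r → ◇p is true.
    At d: □□r requires □r at every successor {a, c, e}.
      □r fails at a, so □□r is false at d.
    At d: ◇p requires p at some successor in {a, c, e}.
      At a: p is false.
      At c: p is false.
      At e: p is false.
    So ◇p is false at d.
Satisfying worlds: {a, c, d, e}

4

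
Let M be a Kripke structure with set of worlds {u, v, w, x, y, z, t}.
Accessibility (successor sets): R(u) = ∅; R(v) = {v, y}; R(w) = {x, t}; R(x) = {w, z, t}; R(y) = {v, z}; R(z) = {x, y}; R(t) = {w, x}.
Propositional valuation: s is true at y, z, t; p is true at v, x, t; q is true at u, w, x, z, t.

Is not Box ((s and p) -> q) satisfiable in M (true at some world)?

Let φ = not Box ((s and p) -> q). Evaluate φ at each world:
  u (successors ∅): φ is false.
  v (successors {v, y}): φ is false.
  w (successors {x, t}): φ is false.
  x (successors {w, z, t}): φ is false.
  y (successors {v, z}): φ is false.
  z (successors {x, y}): φ is false.
  t (successors {w, x}): φ is false.
For instance, at x:
  At x: Box ((s and p) -> q) is true, so not Box ((s and p) -> q) is false.
    At x: Box ((s and p) -> q) requires (s and p) -> q at every successor {w, z, t}.
      At w: (s and p) -> q is true.
      At z: (s and p) -> q is true.
      At t: (s and p) -> q is true.
    So Box ((s and p) -> q) is true at x.

No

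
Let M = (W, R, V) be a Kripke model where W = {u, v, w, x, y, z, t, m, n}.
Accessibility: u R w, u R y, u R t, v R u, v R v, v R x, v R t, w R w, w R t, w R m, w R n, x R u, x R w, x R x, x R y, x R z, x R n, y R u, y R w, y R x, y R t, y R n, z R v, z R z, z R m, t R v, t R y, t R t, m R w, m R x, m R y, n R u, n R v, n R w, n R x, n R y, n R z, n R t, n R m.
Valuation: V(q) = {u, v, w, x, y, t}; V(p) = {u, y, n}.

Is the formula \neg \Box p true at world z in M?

Yes

At z: \Box p is false, so \neg \Box p is true.
  At z: \Box p requires p at every successor {v, z, m}.
    p fails at v, so \Box p is false at z.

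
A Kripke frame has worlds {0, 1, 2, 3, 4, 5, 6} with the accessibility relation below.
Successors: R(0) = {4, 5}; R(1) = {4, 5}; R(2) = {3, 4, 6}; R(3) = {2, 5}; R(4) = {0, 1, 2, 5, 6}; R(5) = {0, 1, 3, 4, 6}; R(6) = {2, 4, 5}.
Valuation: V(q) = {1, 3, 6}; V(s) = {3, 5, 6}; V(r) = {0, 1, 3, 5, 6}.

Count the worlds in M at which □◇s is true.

7

Let φ = □◇s. Evaluate φ at each world:
  0 (successors {4, 5}): φ is true.
  1 (successors {4, 5}): φ is true.
  2 (successors {3, 4, 6}): φ is true.
  3 (successors {2, 5}): φ is true.
  4 (successors {0, 1, 2, 5, 6}): φ is true.
  5 (successors {0, 1, 3, 4, 6}): φ is true.
  6 (successors {2, 4, 5}): φ is true.
For instance, at 0:
  At 0: □◇s requires ◇s at every successor {4, 5}.
      At 4: ◇s requires s at some successor in {0, 1, 2, 5, 6}.
        s holds at 5, so ◇s is true at 4.
      At 5: ◇s requires s at some successor in {0, 1, 3, 4, 6}.
        s holds at 3, so ◇s is true at 5.
  So □◇s is true at 0.
Satisfying worlds: {0, 1, 2, 3, 4, 5, 6}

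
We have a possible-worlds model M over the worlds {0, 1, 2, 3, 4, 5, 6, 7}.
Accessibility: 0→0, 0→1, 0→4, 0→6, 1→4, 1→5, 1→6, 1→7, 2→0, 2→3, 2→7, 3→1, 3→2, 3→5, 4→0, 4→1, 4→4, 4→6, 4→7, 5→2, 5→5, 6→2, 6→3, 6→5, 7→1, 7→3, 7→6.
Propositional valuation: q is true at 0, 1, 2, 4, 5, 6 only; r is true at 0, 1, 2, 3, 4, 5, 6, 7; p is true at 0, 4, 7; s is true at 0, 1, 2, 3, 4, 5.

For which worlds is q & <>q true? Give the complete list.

0, 1, 2, 4, 5, 6

Let φ = q & <>q. Evaluate φ at each world:
  0 (successors {0, 1, 4, 6}): φ is true.
  1 (successors {4, 5, 6, 7}): φ is true.
  2 (successors {0, 3, 7}): φ is true.
  3 (successors {1, 2, 5}): φ is false.
  4 (successors {0, 1, 4, 6, 7}): φ is true.
  5 (successors {2, 5}): φ is true.
  6 (successors {2, 3, 5}): φ is true.
  7 (successors {1, 3, 6}): φ is false.
For instance, at 2:
  At 2: q is true, <>q is true, so q & <>q is true.
    At 2: <>q requires q at some successor in {0, 3, 7}.
      q holds at 0, so <>q is true at 2.
Satisfying worlds: {0, 1, 2, 4, 5, 6}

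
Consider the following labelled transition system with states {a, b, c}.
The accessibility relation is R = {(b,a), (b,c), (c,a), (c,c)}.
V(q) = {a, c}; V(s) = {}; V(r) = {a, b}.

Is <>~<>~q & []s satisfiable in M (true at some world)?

No

Recall that []ψ holds at a world iff ψ holds at every accessible world, and <>ψ holds iff ψ holds at some accessible world.
Let φ = <>~<>~q & []s. Evaluate φ at each world:
  a (successors ∅): φ is false.
  b (successors {a, c}): φ is false.
  c (successors {a, c}): φ is false.
For instance, at c:
  At c: <>~<>~q is true, []s is false, so <>~<>~q & []s is false.
    At c: <>~<>~q requires ~<>~q at some successor in {a, c}.
      ~<>~q holds at a, so <>~<>~q is true at c.
    At c: []s requires s at every successor {a, c}.
      s fails at a, so []s is false at c.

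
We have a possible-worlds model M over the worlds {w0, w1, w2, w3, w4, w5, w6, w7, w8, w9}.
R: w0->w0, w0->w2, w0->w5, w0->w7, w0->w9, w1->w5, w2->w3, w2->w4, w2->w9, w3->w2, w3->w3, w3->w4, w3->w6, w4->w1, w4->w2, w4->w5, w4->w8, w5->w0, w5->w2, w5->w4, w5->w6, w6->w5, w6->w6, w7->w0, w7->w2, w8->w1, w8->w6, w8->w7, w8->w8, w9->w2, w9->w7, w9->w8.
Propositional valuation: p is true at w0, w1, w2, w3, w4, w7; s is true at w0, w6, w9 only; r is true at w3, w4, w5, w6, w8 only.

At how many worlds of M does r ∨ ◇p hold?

Let φ = r ∨ ◇p. Evaluate φ at each world:
  w0 (successors {w0, w2, w5, w7, w9}): φ is true.
  w1 (successors {w5}): φ is false.
  w2 (successors {w3, w4, w9}): φ is true.
  w3 (successors {w2, w3, w4, w6}): φ is true.
  w4 (successors {w1, w2, w5, w8}): φ is true.
  w5 (successors {w0, w2, w4, w6}): φ is true.
  w6 (successors {w5, w6}): φ is true.
  w7 (successors {w0, w2}): φ is true.
  w8 (successors {w1, w6, w7, w8}): φ is true.
  w9 (successors {w2, w7, w8}): φ is true.
For instance, at w6:
  At w6: r is true, ◇p is false, so r ∨ ◇p is true.
    At w6: ◇p requires p at some successor in {w5, w6}.
      At w5: p is false.
      At w6: p is false.
    So ◇p is false at w6.
Satisfying worlds: {w0, w2, w3, w4, w5, w6, w7, w8, w9}

9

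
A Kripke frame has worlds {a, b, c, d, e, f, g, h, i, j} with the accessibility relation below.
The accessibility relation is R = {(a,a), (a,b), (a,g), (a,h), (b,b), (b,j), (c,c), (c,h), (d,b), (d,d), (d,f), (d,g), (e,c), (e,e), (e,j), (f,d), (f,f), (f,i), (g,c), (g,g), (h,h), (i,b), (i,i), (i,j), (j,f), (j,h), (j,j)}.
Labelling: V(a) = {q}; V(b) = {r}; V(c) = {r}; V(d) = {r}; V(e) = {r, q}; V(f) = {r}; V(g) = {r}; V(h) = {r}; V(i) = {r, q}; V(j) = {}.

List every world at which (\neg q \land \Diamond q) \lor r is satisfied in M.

b, c, d, e, f, g, h, i

Let φ = (\neg q \land \Diamond q) \lor r. Evaluate φ at each world:
  a (successors {a, b, g, h}): φ is false.
  b (successors {b, j}): φ is true.
  c (successors {c, h}): φ is true.
  d (successors {b, d, f, g}): φ is true.
  e (successors {c, e, j}): φ is true.
  f (successors {d, f, i}): φ is true.
  g (successors {c, g}): φ is true.
  h (successors {h}): φ is true.
  i (successors {b, i, j}): φ is true.
  j (successors {f, h, j}): φ is false.
For instance, at g:
  At g: \neg q \land \Diamond q is false, r is true, so (\neg q \land \Diamond q) \lor r is true.
    At g: \neg q is true, \Diamond q is false, so \neg q \land \Diamond q is false.
      At g: \Diamond q requires q at some successor in {c, g}.
        At c: q is false.
        At g: q is false.
      So \Diamond q is false at g.
Satisfying worlds: {b, c, d, e, f, g, h, i}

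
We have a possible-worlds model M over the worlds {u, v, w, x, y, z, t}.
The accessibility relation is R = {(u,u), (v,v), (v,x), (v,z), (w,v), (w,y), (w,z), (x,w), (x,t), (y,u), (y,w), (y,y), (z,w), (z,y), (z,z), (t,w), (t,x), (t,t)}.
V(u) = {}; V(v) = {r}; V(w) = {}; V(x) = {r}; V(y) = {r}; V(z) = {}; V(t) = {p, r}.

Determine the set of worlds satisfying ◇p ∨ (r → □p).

Let φ = ◇p ∨ (r → □p). Evaluate φ at each world:
  u (successors {u}): φ is true.
  v (successors {v, x, z}): φ is false.
  w (successors {v, y, z}): φ is true.
  x (successors {w, t}): φ is true.
  y (successors {u, w, y}): φ is false.
  z (successors {w, y, z}): φ is true.
  t (successors {w, x, t}): φ is true.
For instance, at w:
  At w: ◇p is false, r → □p is true, so ◇p ∨ (r → □p) is true.
    At w: ◇p requires p at some successor in {v, y, z}.
      At v: p is false.
      At y: p is false.
      At z: p is false.
    So ◇p is false at w.
    At w: r is false, □p is false, so r → □p is true.
      At w: □p requires p at every successor {v, y, z}.
        p fails at v, so □p is false at w.
Satisfying worlds: {u, w, x, z, t}

u, w, x, z, t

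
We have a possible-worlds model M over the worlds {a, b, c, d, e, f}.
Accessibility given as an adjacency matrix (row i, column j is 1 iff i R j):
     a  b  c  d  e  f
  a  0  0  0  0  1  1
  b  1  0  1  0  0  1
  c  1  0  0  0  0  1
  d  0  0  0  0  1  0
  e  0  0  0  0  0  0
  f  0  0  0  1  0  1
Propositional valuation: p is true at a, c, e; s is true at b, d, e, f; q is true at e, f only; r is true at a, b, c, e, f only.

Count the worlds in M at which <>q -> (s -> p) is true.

3

Let φ = <>q -> (s -> p). Evaluate φ at each world:
  a (successors {e, f}): φ is true.
  b (successors {a, c, f}): φ is false.
  c (successors {a, f}): φ is true.
  d (successors {e}): φ is false.
  e (successors ∅): φ is true.
  f (successors {d, f}): φ is false.
For instance, at b:
  At b: <>q is true, s -> p is false, so <>q -> (s -> p) is false.
    At b: <>q requires q at some successor in {a, c, f}.
      q holds at f, so <>q is true at b.
Satisfying worlds: {a, c, e}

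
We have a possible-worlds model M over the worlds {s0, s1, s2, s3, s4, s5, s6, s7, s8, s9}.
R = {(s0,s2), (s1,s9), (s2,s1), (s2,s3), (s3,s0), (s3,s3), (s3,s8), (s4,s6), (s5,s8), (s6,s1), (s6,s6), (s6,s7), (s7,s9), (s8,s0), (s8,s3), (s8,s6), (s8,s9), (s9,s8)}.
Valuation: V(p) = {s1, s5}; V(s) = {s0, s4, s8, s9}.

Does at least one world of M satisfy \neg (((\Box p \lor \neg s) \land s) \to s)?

No

Let φ = \neg (((\Box p \lor \neg s) \land s) \to s). Evaluate φ at each world:
  s0 (successors {s2}): φ is false.
  s1 (successors {s9}): φ is false.
  s2 (successors {s1, s3}): φ is false.
  s3 (successors {s0, s3, s8}): φ is false.
  s4 (successors {s6}): φ is false.
  s5 (successors {s8}): φ is false.
  s6 (successors {s1, s6, s7}): φ is false.
  s7 (successors {s9}): φ is false.
  s8 (successors {s0, s3, s6, s9}): φ is false.
  s9 (successors {s8}): φ is false.
For instance, at s0:
  At s0: ((\Box p \lor \neg s) \land s) \to s is true, so \neg (((\Box p \lor \neg s) \land s) \to s) is false.
    At s0: (\Box p \lor \neg s) \land s is false, s is true, so ((\Box p \lor \neg s) \land s) \to s is true.
      At s0: \Box p \lor \neg s is false, s is true, so (\Box p \lor \neg s) \land s is false.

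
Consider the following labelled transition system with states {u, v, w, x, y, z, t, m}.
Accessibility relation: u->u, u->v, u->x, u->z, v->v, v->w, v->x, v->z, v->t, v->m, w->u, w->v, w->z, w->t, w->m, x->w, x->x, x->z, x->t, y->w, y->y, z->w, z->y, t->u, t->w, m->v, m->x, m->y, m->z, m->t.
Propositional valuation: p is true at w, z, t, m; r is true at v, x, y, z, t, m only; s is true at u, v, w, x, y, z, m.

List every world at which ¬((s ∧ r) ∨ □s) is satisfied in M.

Let φ = ¬((s ∧ r) ∨ □s). Evaluate φ at each world:
  u (successors {u, v, x, z}): φ is false.
  v (successors {v, w, x, z, t, m}): φ is false.
  w (successors {u, v, z, t, m}): φ is true.
  x (successors {w, x, z, t}): φ is false.
  y (successors {w, y}): φ is false.
  z (successors {w, y}): φ is false.
  t (successors {u, w}): φ is false.
  m (successors {v, x, y, z, t}): φ is false.
For instance, at t:
  At t: (s ∧ r) ∨ □s is true, so ¬((s ∧ r) ∨ □s) is false.
    At t: s ∧ r is false, □s is true, so (s ∧ r) ∨ □s is true.
      At t: □s requires s at every successor {u, w}.
        At u: s is true.
        At w: s is true.
      So □s is true at t.
Satisfying worlds: {w}

w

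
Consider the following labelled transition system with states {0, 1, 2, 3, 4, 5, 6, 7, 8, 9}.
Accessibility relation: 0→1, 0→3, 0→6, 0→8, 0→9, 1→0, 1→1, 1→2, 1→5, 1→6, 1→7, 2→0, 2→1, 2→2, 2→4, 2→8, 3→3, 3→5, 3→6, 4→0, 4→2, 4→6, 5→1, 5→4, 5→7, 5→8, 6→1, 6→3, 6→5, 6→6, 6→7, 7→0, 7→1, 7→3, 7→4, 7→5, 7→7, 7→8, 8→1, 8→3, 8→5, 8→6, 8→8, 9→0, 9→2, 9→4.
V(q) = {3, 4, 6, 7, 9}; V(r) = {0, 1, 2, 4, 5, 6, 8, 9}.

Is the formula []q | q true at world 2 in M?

At 2: []q is false, q is false, so []q | q is false.
  At 2: []q requires q at every successor {0, 1, 2, 4, 8}.
    q fails at 0, so []q is false at 2.

No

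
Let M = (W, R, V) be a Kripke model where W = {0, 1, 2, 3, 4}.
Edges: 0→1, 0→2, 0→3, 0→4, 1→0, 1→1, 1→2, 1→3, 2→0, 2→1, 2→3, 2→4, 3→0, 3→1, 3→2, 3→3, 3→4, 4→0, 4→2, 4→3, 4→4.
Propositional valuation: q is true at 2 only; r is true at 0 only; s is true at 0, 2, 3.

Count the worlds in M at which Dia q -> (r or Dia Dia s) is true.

5

Let φ = Dia q -> (r or Dia Dia s). Evaluate φ at each world:
  0 (successors {1, 2, 3, 4}): φ is true.
  1 (successors {0, 1, 2, 3}): φ is true.
  2 (successors {0, 1, 3, 4}): φ is true.
  3 (successors {0, 1, 2, 3, 4}): φ is true.
  4 (successors {0, 2, 3, 4}): φ is true.
For instance, at 3:
  At 3: Dia q is true, r or Dia Dia s is true, so Dia q -> (r or Dia Dia s) is true.
    At 3: Dia q requires q at some successor in {0, 1, 2, 3, 4}.
      q holds at 2, so Dia q is true at 3.
    At 3: r is false, Dia Dia s is true, so r or Dia Dia s is true.
      At 3: Dia Dia s requires Dia s at some successor in {0, 1, 2, 3, 4}.
        Dia s holds at 0, so Dia Dia s is true at 3.
Satisfying worlds: {0, 1, 2, 3, 4}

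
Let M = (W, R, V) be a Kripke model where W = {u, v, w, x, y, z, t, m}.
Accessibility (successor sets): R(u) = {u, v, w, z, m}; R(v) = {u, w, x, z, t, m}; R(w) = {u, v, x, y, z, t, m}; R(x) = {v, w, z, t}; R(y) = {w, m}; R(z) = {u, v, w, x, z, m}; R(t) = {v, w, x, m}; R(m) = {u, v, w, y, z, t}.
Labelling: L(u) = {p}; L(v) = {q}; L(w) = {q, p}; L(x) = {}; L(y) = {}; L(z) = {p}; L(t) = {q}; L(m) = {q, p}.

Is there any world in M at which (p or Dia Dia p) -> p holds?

Yes

Let φ = (p or Dia Dia p) -> p. Evaluate φ at each world:
  u (successors {u, v, w, z, m}): φ is true.
  v (successors {u, w, x, z, t, m}): φ is false.
  w (successors {u, v, x, y, z, t, m}): φ is true.
  x (successors {v, w, z, t}): φ is false.
  y (successors {w, m}): φ is false.
  z (successors {u, v, w, x, z, m}): φ is true.
  t (successors {v, w, x, m}): φ is false.
  m (successors {u, v, w, y, z, t}): φ is true.
Detail at u (witness):
  At u: p or Dia Dia p is true, p is true, so (p or Dia Dia p) -> p is true.
    At u: p is true, Dia Dia p is true, so p or Dia Dia p is true.
      At u: Dia Dia p requires Dia p at some successor in {u, v, w, z, m}.
        Dia p holds at u, so Dia Dia p is true at u.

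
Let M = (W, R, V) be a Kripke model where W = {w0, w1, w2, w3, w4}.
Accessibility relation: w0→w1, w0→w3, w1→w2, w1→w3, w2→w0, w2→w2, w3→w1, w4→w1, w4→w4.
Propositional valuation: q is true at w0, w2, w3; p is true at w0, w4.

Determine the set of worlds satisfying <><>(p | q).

w0, w1, w2, w3, w4

Let φ = <><>(p | q). Evaluate φ at each world:
  w0 (successors {w1, w3}): φ is true.
  w1 (successors {w2, w3}): φ is true.
  w2 (successors {w0, w2}): φ is true.
  w3 (successors {w1}): φ is true.
  w4 (successors {w1, w4}): φ is true.
For instance, at w3:
  At w3: <><>(p | q) requires <>(p | q) at some successor in {w1}.
    <>(p | q) holds at w1, so <><>(p | q) is true at w3.
      At w1: <>(p | q) requires p | q at some successor in {w2, w3}.
        p | q holds at w2, so <>(p | q) is true at w1.
Satisfying worlds: {w0, w1, w2, w3, w4}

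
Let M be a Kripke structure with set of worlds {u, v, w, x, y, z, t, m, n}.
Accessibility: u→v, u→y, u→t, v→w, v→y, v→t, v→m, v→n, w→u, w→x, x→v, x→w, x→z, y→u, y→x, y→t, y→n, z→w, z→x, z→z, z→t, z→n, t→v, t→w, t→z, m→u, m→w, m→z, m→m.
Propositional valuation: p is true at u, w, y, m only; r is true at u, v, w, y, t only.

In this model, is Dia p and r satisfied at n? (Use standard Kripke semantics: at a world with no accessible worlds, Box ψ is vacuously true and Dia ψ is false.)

No

Recall that Dia ψ holds at a world iff ψ holds at some accessible world.
At n: Dia p is false, r is false, so Dia p and r is false.
  At n: no accessible worlds, so Dia p is false.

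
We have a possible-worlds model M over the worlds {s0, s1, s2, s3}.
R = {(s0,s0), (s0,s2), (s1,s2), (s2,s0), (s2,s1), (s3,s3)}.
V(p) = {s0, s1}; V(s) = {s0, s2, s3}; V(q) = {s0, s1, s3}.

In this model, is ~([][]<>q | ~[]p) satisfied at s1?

No

At s1: [][]<>q | ~[]p is true, so ~([][]<>q | ~[]p) is false.
  At s1: [][]<>q is false, ~[]p is true, so [][]<>q | ~[]p is true.
    At s1: [][]<>q requires []<>q at every successor {s2}.
      []<>q fails at s2, so [][]<>q is false at s1.
    At s1: []p is false, so ~[]p is true.
      At s1: []p requires p at every successor {s2}.
        p fails at s2, so []p is false at s1.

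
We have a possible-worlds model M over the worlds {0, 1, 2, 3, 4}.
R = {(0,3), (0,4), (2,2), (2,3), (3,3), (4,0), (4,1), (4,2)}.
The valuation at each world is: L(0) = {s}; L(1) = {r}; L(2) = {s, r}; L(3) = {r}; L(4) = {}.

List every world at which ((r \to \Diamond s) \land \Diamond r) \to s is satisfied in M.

0, 1, 2, 3

Recall that \Diamond ψ holds at a world iff ψ holds at some accessible world.
Let φ = ((r \to \Diamond s) \land \Diamond r) \to s. Evaluate φ at each world:
  0 (successors {3, 4}): φ is true.
  1 (successors ∅): φ is true.
  2 (successors {2, 3}): φ is true.
  3 (successors {3}): φ is true.
  4 (successors {0, 1, 2}): φ is false.
For instance, at 3:
  At 3: (r \to \Diamond s) \land \Diamond r is false, s is false, so ((r \to \Diamond s) \land \Diamond r) \to s is true.
    At 3: r \to \Diamond s is false, \Diamond r is true, so (r \to \Diamond s) \land \Diamond r is false.
      At 3: r is true, \Diamond s is false, so r \to \Diamond s is false.
      At 3: \Diamond r requires r at some successor in {3}.
        r holds at 3, so \Diamond r is true at 3.
Satisfying worlds: {0, 1, 2, 3}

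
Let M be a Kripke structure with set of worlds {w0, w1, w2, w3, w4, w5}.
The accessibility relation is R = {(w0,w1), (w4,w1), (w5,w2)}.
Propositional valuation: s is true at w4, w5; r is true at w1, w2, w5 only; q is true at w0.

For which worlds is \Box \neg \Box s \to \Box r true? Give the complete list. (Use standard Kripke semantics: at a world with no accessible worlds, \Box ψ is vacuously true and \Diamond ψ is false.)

w0, w1, w2, w3, w4, w5

Recall that \Box ψ holds at a world iff ψ holds at every accessible world, and \Diamond ψ holds iff ψ holds at some accessible world.
Let φ = \Box \neg \Box s \to \Box r. Evaluate φ at each world:
  w0 (successors {w1}): φ is true.
  w1 (successors ∅): φ is true.
  w2 (successors ∅): φ is true.
  w3 (successors ∅): φ is true.
  w4 (successors {w1}): φ is true.
  w5 (successors {w2}): φ is true.
For instance, at w5:
  At w5: \Box \neg \Box s is false, \Box r is true, so \Box \neg \Box s \to \Box r is true.
    At w5: \Box \neg \Box s requires \neg \Box s at every successor {w2}.
      \neg \Box s fails at w2, so \Box \neg \Box s is false at w5.
    At w5: \Box r requires r at every successor {w2}.
      At w2: r is true.
    So \Box r is true at w5.
Satisfying worlds: {w0, w1, w2, w3, w4, w5}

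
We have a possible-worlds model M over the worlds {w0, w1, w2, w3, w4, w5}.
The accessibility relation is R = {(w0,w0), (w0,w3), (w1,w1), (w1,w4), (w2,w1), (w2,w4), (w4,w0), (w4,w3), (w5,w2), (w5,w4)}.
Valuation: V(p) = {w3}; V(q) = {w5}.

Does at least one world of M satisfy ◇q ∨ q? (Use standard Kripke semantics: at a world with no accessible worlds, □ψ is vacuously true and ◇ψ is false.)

Let φ = ◇q ∨ q. Evaluate φ at each world:
  w0 (successors {w0, w3}): φ is false.
  w1 (successors {w1, w4}): φ is false.
  w2 (successors {w1, w4}): φ is false.
  w3 (successors ∅): φ is false.
  w4 (successors {w0, w3}): φ is false.
  w5 (successors {w2, w4}): φ is true.
Detail at w5 (witness):
  At w5: ◇q is false, q is true, so ◇q ∨ q is true.
    At w5: ◇q requires q at some successor in {w2, w4}.
      At w2: q is false.
      At w4: q is false.
    So ◇q is false at w5.

Yes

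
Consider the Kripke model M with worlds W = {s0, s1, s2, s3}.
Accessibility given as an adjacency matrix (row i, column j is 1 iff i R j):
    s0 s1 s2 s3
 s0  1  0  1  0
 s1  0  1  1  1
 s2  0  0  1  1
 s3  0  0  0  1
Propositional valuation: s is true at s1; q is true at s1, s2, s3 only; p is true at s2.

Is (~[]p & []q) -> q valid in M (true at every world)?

Let φ = (~[]p & []q) -> q. Evaluate φ at each world:
  s0 (successors {s0, s2}): φ is true.
  s1 (successors {s1, s2, s3}): φ is true.
  s2 (successors {s2, s3}): φ is true.
  s3 (successors {s3}): φ is true.
For instance, at s1:
  At s1: ~[]p & []q is true, q is true, so (~[]p & []q) -> q is true.
    At s1: ~[]p is true, []q is true, so ~[]p & []q is true.
      At s1: []p is false, so ~[]p is true.
      At s1: []q requires q at every successor {s1, s2, s3}.
        At s1: q is true.
        At s2: q is true.
        At s3: q is true.
      So []q is true at s1.

Yes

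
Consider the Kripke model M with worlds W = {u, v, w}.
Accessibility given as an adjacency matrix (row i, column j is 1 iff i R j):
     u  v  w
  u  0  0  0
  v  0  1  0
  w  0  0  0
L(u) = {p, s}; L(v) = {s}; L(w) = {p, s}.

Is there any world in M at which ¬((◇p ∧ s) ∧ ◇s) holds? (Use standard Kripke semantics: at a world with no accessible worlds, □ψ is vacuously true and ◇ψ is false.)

Yes

Let φ = ¬((◇p ∧ s) ∧ ◇s). Evaluate φ at each world:
  u (successors ∅): φ is true.
  v (successors {v}): φ is true.
  w (successors ∅): φ is true.
Detail at u (witness):
  At u: (◇p ∧ s) ∧ ◇s is false, so ¬((◇p ∧ s) ∧ ◇s) is true.
    At u: ◇p ∧ s is false, ◇s is false, so (◇p ∧ s) ∧ ◇s is false.
      At u: ◇p is false, s is true, so ◇p ∧ s is false.
      At u: no accessible worlds, so ◇s is false.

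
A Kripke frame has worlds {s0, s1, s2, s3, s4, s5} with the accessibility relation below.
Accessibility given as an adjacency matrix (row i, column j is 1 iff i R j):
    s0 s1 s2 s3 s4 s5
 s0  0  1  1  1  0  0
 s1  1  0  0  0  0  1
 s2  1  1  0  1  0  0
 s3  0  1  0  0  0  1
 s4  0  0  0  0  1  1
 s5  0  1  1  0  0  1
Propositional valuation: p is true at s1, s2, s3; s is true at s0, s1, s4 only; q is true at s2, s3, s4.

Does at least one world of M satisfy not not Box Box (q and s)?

Let φ = not not Box Box (q and s). Evaluate φ at each world:
  s0 (successors {s1, s2, s3}): φ is false.
  s1 (successors {s0, s5}): φ is false.
  s2 (successors {s0, s1, s3}): φ is false.
  s3 (successors {s1, s5}): φ is false.
  s4 (successors {s4, s5}): φ is false.
  s5 (successors {s1, s2, s5}): φ is false.
For instance, at s4:
  At s4: not Box Box (q and s) is true, so not not Box Box (q and s) is false.
    At s4: Box Box (q and s) is false, so not Box Box (q and s) is true.
      At s4: Box Box (q and s) requires Box (q and s) at every successor {s4, s5}.
        Box (q and s) fails at s4, so Box Box (q and s) is false at s4.

No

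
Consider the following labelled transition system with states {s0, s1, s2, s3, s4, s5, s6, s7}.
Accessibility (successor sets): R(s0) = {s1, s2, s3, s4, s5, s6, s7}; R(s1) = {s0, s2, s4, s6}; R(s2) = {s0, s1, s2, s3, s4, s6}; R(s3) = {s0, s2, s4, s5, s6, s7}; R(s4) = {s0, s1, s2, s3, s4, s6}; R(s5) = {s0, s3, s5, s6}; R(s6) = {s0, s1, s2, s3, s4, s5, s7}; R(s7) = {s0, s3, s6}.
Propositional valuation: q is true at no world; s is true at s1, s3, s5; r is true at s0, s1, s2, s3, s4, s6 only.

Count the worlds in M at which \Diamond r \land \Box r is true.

4

Let φ = \Diamond r \land \Box r. Evaluate φ at each world:
  s0 (successors {s1, s2, s3, s4, s5, s6, s7}): φ is false.
  s1 (successors {s0, s2, s4, s6}): φ is true.
  s2 (successors {s0, s1, s2, s3, s4, s6}): φ is true.
  s3 (successors {s0, s2, s4, s5, s6, s7}): φ is false.
  s4 (successors {s0, s1, s2, s3, s4, s6}): φ is true.
  s5 (successors {s0, s3, s5, s6}): φ is false.
  s6 (successors {s0, s1, s2, s3, s4, s5, s7}): φ is false.
  s7 (successors {s0, s3, s6}): φ is true.
For instance, at s1:
  At s1: \Diamond r is true, \Box r is true, so \Diamond r \land \Box r is true.
    At s1: \Diamond r requires r at some successor in {s0, s2, s4, s6}.
      r holds at s0, so \Diamond r is true at s1.
    At s1: \Box r requires r at every successor {s0, s2, s4, s6}.
      At s0: r is true.
      At s2: r is true.
      At s4: r is true.
      At s6: r is true.
    So \Box r is true at s1.
Satisfying worlds: {s1, s2, s4, s7}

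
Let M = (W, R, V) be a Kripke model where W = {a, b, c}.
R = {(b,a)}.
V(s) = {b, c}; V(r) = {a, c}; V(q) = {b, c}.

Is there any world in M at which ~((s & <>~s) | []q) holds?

No

Let φ = ~((s & <>~s) | []q). Evaluate φ at each world:
  a (successors ∅): φ is false.
  b (successors {a}): φ is false.
  c (successors ∅): φ is false.
For instance, at b:
  At b: (s & <>~s) | []q is true, so ~((s & <>~s) | []q) is false.
    At b: s & <>~s is true, []q is false, so (s & <>~s) | []q is true.
      At b: s is true, <>~s is true, so s & <>~s is true.
      At b: []q requires q at every successor {a}.
        q fails at a, so []q is false at b.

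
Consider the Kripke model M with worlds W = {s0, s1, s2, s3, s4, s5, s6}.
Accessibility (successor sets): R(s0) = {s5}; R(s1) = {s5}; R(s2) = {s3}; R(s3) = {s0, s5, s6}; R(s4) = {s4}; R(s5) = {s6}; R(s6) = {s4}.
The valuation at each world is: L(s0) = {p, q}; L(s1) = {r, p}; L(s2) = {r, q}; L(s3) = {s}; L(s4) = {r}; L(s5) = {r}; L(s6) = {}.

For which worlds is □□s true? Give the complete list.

Recall that □ψ holds at a world iff ψ holds at every accessible world, and ◇ψ holds iff ψ holds at some accessible world.
Let φ = □□s. Evaluate φ at each world:
  s0 (successors {s5}): φ is false.
  s1 (successors {s5}): φ is false.
  s2 (successors {s3}): φ is false.
  s3 (successors {s0, s5, s6}): φ is false.
  s4 (successors {s4}): φ is false.
  s5 (successors {s6}): φ is false.
  s6 (successors {s4}): φ is false.
For instance, at s4:
  At s4: □□s requires □s at every successor {s4}.
    □s fails at s4, so □□s is false at s4.
      At s4: □s requires s at every successor {s4}.
        s fails at s4, so □s is false at s4.
Satisfying worlds: none.

none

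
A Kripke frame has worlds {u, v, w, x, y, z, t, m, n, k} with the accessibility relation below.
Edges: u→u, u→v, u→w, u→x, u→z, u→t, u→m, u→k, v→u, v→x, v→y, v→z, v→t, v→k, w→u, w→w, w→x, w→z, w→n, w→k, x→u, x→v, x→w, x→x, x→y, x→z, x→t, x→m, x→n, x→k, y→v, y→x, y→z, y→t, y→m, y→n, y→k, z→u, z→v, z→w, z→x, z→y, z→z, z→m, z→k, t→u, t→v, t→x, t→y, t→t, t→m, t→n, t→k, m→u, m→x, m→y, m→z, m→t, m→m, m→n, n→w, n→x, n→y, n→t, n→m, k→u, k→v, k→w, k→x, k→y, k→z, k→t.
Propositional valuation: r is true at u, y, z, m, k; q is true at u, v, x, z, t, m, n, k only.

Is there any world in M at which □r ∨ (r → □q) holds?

Let φ = □r ∨ (r → □q). Evaluate φ at each world:
  u (successors {u, v, w, x, z, t, m, k}): φ is false.
  v (successors {u, x, y, z, t, k}): φ is true.
  w (successors {u, w, x, z, n, k}): φ is true.
  x (successors {u, v, w, x, y, z, t, m, n, k}): φ is true.
  y (successors {v, x, z, t, m, n, k}): φ is true.
  z (successors {u, v, w, x, y, z, m, k}): φ is false.
  t (successors {u, v, x, y, t, m, n, k}): φ is true.
  m (successors {u, x, y, z, t, m, n}): φ is false.
  n (successors {w, x, y, t, m}): φ is true.
  k (successors {u, v, w, x, y, z, t}): φ is false.
Detail at v (witness):
  At v: □r is false, r → □q is true, so □r ∨ (r → □q) is true.
    At v: □r requires r at every successor {u, x, y, z, t, k}.
      r fails at x, so □r is false at v.
    At v: r is false, □q is false, so r → □q is true.
      At v: □q requires q at every successor {u, x, y, z, t, k}.
        q fails at y, so □q is false at v.

Yes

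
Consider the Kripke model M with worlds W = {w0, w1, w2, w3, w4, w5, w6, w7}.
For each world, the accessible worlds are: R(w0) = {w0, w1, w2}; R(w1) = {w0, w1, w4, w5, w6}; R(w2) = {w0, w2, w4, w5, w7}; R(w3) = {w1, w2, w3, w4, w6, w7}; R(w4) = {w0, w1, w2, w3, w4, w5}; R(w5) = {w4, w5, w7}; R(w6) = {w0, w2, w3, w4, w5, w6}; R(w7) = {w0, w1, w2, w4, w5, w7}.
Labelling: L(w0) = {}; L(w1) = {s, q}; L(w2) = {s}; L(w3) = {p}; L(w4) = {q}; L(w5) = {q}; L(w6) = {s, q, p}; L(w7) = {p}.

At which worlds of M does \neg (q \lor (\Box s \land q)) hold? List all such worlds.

Let φ = \neg (q \lor (\Box s \land q)). Evaluate φ at each world:
  w0 (successors {w0, w1, w2}): φ is true.
  w1 (successors {w0, w1, w4, w5, w6}): φ is false.
  w2 (successors {w0, w2, w4, w5, w7}): φ is true.
  w3 (successors {w1, w2, w3, w4, w6, w7}): φ is true.
  w4 (successors {w0, w1, w2, w3, w4, w5}): φ is false.
  w5 (successors {w4, w5, w7}): φ is false.
  w6 (successors {w0, w2, w3, w4, w5, w6}): φ is false.
  w7 (successors {w0, w1, w2, w4, w5, w7}): φ is true.
For instance, at w1:
  At w1: q \lor (\Box s \land q) is true, so \neg (q \lor (\Box s \land q)) is false.
    At w1: q is true, \Box s \land q is false, so q \lor (\Box s \land q) is true.
      At w1: \Box s is false, q is true, so \Box s \land q is false.
Satisfying worlds: {w0, w2, w3, w7}

w0, w2, w3, w7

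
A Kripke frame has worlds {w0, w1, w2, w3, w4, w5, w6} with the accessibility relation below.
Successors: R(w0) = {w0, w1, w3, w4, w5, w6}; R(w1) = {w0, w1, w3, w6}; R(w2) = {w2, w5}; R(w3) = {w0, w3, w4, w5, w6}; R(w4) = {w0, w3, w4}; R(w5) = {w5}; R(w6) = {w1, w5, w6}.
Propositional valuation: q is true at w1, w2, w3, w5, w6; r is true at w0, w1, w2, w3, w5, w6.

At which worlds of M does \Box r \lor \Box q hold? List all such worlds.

w1, w2, w5, w6

Let φ = \Box r \lor \Box q. Evaluate φ at each world:
  w0 (successors {w0, w1, w3, w4, w5, w6}): φ is false.
  w1 (successors {w0, w1, w3, w6}): φ is true.
  w2 (successors {w2, w5}): φ is true.
  w3 (successors {w0, w3, w4, w5, w6}): φ is false.
  w4 (successors {w0, w3, w4}): φ is false.
  w5 (successors {w5}): φ is true.
  w6 (successors {w1, w5, w6}): φ is true.
For instance, at w6:
  At w6: \Box r is true, \Box q is true, so \Box r \lor \Box q is true.
    At w6: \Box r requires r at every successor {w1, w5, w6}.
      At w1: r is true.
      At w5: r is true.
      At w6: r is true.
    So \Box r is true at w6.
    At w6: \Box q requires q at every successor {w1, w5, w6}.
      At w1: q is true.
      At w5: q is true.
      At w6: q is true.
    So \Box q is true at w6.
Satisfying worlds: {w1, w2, w5, w6}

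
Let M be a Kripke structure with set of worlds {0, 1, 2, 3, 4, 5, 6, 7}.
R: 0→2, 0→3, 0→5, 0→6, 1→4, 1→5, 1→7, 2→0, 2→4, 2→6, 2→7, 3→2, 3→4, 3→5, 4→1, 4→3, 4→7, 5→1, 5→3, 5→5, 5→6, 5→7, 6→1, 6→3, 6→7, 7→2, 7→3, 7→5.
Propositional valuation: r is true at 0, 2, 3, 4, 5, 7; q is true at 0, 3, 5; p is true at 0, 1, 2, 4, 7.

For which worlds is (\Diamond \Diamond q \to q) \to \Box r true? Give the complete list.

Let φ = (\Diamond \Diamond q \to q) \to \Box r. Evaluate φ at each world:
  0 (successors {2, 3, 5, 6}): φ is false.
  1 (successors {4, 5, 7}): φ is true.
  2 (successors {0, 4, 6, 7}): φ is true.
  3 (successors {2, 4, 5}): φ is true.
  4 (successors {1, 3, 7}): φ is true.
  5 (successors {1, 3, 5, 6, 7}): φ is false.
  6 (successors {1, 3, 7}): φ is true.
  7 (successors {2, 3, 5}): φ is true.
For instance, at 0:
  At 0: \Diamond \Diamond q \to q is true, \Box r is false, so (\Diamond \Diamond q \to q) \to \Box r is false.
    At 0: \Diamond \Diamond q is true, q is true, so \Diamond \Diamond q \to q is true.
      At 0: \Diamond \Diamond q requires \Diamond q at some successor in {2, 3, 5, 6}.
        \Diamond q holds at 2, so \Diamond \Diamond q is true at 0.
    At 0: \Box r requires r at every successor {2, 3, 5, 6}.
      r fails at 6, so \Box r is false at 0.
Satisfying worlds: {1, 2, 3, 4, 6, 7}

1, 2, 3, 4, 6, 7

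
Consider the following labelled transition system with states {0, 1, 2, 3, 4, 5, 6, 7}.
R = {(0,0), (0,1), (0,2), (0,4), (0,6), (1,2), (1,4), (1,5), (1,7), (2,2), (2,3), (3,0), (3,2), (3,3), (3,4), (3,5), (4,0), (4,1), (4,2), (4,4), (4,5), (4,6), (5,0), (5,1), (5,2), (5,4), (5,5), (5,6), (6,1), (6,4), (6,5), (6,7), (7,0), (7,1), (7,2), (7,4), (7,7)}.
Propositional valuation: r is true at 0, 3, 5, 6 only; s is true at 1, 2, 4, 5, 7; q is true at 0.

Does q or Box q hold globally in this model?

Let φ = q or Box q. Evaluate φ at each world:
  0 (successors {0, 1, 2, 4, 6}): φ is true.
  1 (successors {2, 4, 5, 7}): φ is false.
  2 (successors {2, 3}): φ is false.
  3 (successors {0, 2, 3, 4, 5}): φ is false.
  4 (successors {0, 1, 2, 4, 5, 6}): φ is false.
  5 (successors {0, 1, 2, 4, 5, 6}): φ is false.
  6 (successors {1, 4, 5, 7}): φ is false.
  7 (successors {0, 1, 2, 4, 7}): φ is false.
Detail at 1 (counterexample):
  At 1: q is false, Box q is false, so q or Box q is false.
    At 1: Box q requires q at every successor {2, 4, 5, 7}.
      q fails at 2, so Box q is false at 1.

No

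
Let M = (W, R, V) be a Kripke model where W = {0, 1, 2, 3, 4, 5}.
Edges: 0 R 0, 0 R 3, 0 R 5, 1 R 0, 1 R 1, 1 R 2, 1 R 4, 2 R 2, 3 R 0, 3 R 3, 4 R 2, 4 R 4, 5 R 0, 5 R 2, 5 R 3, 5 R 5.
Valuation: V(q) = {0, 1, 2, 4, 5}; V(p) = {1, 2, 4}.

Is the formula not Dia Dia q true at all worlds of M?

Let φ = not Dia Dia q. Evaluate φ at each world:
  0 (successors {0, 3, 5}): φ is false.
  1 (successors {0, 1, 2, 4}): φ is false.
  2 (successors {2}): φ is false.
  3 (successors {0, 3}): φ is false.
  4 (successors {2, 4}): φ is false.
  5 (successors {0, 2, 3, 5}): φ is false.
Detail at 0 (counterexample):
  At 0: Dia Dia q is true, so not Dia Dia q is false.
    At 0: Dia Dia q requires Dia q at some successor in {0, 3, 5}.
      Dia q holds at 0, so Dia Dia q is true at 0.

No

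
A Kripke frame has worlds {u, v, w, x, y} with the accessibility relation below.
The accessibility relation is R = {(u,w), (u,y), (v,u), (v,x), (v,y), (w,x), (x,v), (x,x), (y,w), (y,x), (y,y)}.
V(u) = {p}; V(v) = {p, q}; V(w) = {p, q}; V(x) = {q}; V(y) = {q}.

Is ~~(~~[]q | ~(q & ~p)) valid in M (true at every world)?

Yes

Let φ = ~~(~~[]q | ~(q & ~p)). Evaluate φ at each world:
  u (successors {w, y}): φ is true.
  v (successors {u, x, y}): φ is true.
  w (successors {x}): φ is true.
  x (successors {v, x}): φ is true.
  y (successors {w, x, y}): φ is true.
For instance, at u:
  At u: ~(~~[]q | ~(q & ~p)) is false, so ~~(~~[]q | ~(q & ~p)) is true.
    At u: ~~[]q | ~(q & ~p) is true, so ~(~~[]q | ~(q & ~p)) is false.
      At u: ~~[]q is true, ~(q & ~p) is true, so ~~[]q | ~(q & ~p) is true.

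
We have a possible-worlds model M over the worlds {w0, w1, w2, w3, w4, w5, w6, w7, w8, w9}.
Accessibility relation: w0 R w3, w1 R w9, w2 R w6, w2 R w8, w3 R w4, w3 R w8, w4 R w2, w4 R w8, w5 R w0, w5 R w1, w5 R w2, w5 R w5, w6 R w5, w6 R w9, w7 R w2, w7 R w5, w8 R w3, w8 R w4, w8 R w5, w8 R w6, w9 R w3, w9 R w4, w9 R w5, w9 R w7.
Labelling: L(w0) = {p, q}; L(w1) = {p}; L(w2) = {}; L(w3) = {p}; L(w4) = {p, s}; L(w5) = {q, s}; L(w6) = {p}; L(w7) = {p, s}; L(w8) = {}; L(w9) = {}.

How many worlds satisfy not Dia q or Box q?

5

Let φ = not Dia q or Box q. Evaluate φ at each world:
  w0 (successors {w3}): φ is true.
  w1 (successors {w9}): φ is true.
  w2 (successors {w6, w8}): φ is true.
  w3 (successors {w4, w8}): φ is true.
  w4 (successors {w2, w8}): φ is true.
  w5 (successors {w0, w1, w2, w5}): φ is false.
  w6 (successors {w5, w9}): φ is false.
  w7 (successors {w2, w5}): φ is false.
  w8 (successors {w3, w4, w5, w6}): φ is false.
  w9 (successors {w3, w4, w5, w7}): φ is false.
For instance, at w9:
  At w9: not Dia q is false, Box q is false, so not Dia q or Box q is false.
    At w9: Dia q is true, so not Dia q is false.
      At w9: Dia q requires q at some successor in {w3, w4, w5, w7}.
        q holds at w5, so Dia q is true at w9.
    At w9: Box q requires q at every successor {w3, w4, w5, w7}.
      q fails at w3, so Box q is false at w9.
Satisfying worlds: {w0, w1, w2, w3, w4}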